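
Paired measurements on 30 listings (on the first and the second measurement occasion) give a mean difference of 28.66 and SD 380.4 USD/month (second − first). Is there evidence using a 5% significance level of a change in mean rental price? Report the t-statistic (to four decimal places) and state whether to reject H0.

t = 0.4127; fail to reject H0

H0: μ_d = 0; H1: μ_d ≠ 0 (paired t-test on the differences, two-sided).
t = d̄/(s_d/√n) = 28.66/(380.4/√30) = 0.4127
df = n − 1 = 29
Two-sided p-value ≈ 0.6829
Since p ≈ 0.6829 > α = 0.05, fail to reject H0; the data do not provide sufficient evidence against H0.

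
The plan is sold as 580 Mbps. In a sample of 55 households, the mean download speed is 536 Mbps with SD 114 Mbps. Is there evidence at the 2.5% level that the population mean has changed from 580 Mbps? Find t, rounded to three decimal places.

H0: μ = 580; H1: μ ≠ 580 (one-sample t-test, two-sided).
t = (x̄ − μ₀)/(s/√n) = (536 − 580)/(114/√55) = -2.862
df = n − 1 = 54
Two-sided p-value ≈ 0.0060
Since p ≈ 0.0060 < α = 0.025, reject H0; the evidence is statistically significant.

-2.862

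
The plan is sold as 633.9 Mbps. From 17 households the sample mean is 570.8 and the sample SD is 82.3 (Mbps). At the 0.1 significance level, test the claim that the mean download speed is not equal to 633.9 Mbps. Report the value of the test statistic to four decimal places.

H0: μ = 633.9; H1: μ ≠ 633.9 (one-sample t-test, two-sided).
t = (x̄ − μ₀)/(s/√n) = (570.8 − 633.9)/(82.3/√17) = -3.1612
df = n − 1 = 16
Two-sided p-value ≈ 0.0061
Since p ≈ 0.0061 < α = 0.1, reject H0; the data support H1.

-3.1612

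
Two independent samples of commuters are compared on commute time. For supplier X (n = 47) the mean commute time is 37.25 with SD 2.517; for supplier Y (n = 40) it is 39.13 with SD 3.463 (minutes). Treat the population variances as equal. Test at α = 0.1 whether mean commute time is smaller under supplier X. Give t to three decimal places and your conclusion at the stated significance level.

Let group 1 = supplier X, group 2 = supplier Y. H0: μ_1 = μ_2; H1: μ_1 < μ_2 (two-sample pooled-variance t-test, left-tailed).
s_p² = [(47−1)·2.517² + (40−1)·3.463²]/(47+40−2) = 8.93089
t = (37.25 − 39.13)/√[8.93089·(1/47 + 1/40)] = -2.924
df = n₁ + n₂ − 2 = 85
p-value = P(T ≤ -2.924) ≈ 0.0022
Since p ≈ 0.0022 < α = 0.1, reject H0; the data support H1.

t = -2.924; reject H0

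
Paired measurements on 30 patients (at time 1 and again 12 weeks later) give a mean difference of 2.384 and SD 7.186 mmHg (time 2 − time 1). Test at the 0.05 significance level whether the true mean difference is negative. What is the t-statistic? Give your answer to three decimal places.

1.817

H0: μ_d = 0; H1: μ_d < 0 (paired t-test on the differences, left-tailed).
t = d̄/(s_d/√n) = 2.384/(7.186/√30) = 1.817
df = n − 1 = 29
p-value = P(T ≤ 1.817) ≈ 0.960
Since p ≈ 0.960 > α = 0.05, fail to reject H0; the evidence is not statistically significant.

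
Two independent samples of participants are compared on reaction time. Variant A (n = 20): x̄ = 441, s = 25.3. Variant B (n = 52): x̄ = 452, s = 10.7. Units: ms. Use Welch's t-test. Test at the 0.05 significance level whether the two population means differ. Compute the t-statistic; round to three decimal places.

-1.881

Let group 1 = variant A, group 2 = variant B. H0: μ_1 = μ_2; H1: μ_1 ≠ μ_2 (Welch's two-sample t-test, two-sided).
t = (x̄_1 − x̄_2)/√(s_1²/n_1 + s_2²/n_2) = (441 − 452)/√(25.3²/20 + 10.7²/52) = -1.881
Welch–Satterthwaite df ≈ 21.67
Two-sided p-value ≈ 0.0735
Since p ≈ 0.0735 > α = 0.05, fail to reject H0; the evidence is not statistically significant.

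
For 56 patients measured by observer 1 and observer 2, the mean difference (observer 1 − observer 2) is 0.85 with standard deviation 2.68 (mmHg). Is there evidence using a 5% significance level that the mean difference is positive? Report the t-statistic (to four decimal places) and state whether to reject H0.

H0: μ_d = 0; H1: μ_d > 0 (paired t-test on the differences, right-tailed).
t = d̄/(s_d/√n) = 0.85/(2.68/√56) = 2.3734
df = n − 1 = 55
p-value = P(T ≥ 2.3734) ≈ 0.0106
Since p ≈ 0.0106 < α = 0.05, reject H0; the evidence is statistically significant.

t = 2.3734; reject H0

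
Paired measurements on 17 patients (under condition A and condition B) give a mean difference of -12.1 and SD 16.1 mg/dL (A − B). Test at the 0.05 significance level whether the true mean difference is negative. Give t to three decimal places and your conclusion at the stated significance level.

t = -3.099; reject H0

H0: μ_d = 0; H1: μ_d < 0 (paired t-test on the differences, left-tailed).
t = d̄/(s_d/√n) = -12.1/(16.1/√17) = -3.099
df = n − 1 = 16
p-value = P(T ≤ -3.099) ≈ 0.0034
Since p ≈ 0.0034 < α = 0.05, reject H0; the evidence is statistically significant.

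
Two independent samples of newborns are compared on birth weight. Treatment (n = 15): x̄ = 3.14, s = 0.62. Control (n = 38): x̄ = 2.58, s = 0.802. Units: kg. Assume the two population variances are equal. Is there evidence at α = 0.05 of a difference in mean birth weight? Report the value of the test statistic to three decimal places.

2.428

Let group 1 = treatment, group 2 = control. H0: μ_1 = μ_2; H1: μ_1 ≠ μ_2 (two-sample pooled-variance t-test, two-sided).
s_p² = [(15−1)·0.62² + (38−1)·0.802²]/(15+38−2) = 0.57216
t = (3.14 − 2.58)/√[0.57216·(1/15 + 1/38)] = 2.428
df = n₁ + n₂ − 2 = 51
Two-sided p-value ≈ 0.019
Since p ≈ 0.019 < α = 0.05, reject H0; the evidence is statistically significant.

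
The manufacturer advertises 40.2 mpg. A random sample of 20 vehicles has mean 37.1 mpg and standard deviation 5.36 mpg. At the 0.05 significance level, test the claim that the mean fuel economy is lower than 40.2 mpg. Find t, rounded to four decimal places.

H0: μ = 40.2; H1: μ < 40.2 (one-sample t-test, left-tailed).
t = (x̄ − μ₀)/(s/√n) = (37.1 − 40.2)/(5.36/√20) = -2.5865
df = n − 1 = 19
p-value = P(T ≤ -2.5865) ≈ 0.009
Since p ≈ 0.009 < α = 0.05, reject H0; the data support H1.

-2.5865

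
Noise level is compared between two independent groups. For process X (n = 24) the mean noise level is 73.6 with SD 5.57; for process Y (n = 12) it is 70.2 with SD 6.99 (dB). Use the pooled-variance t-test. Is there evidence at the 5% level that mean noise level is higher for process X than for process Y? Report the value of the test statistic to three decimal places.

Let group 1 = process X, group 2 = process Y. H0: μ_1 = μ_2; H1: μ_1 > μ_2 (two-sample pooled-variance t-test, right-tailed).
s_p² = [(24−1)·5.57² + (12−1)·6.99²]/(24+12−2) = 36.7951
t = (73.6 − 70.2)/√[36.7951·(1/24 + 1/12)] = 1.585
df = n₁ + n₂ − 2 = 34
p-value = P(T ≥ 1.585) ≈ 0.061
Since p ≈ 0.061 > α = 0.05, fail to reject H0; the data do not provide sufficient evidence against H0.

1.585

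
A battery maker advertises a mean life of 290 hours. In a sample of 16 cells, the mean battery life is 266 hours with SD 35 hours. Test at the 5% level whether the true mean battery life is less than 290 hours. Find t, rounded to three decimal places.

H0: μ = 290; H1: μ < 290 (one-sample t-test, left-tailed).
t = (x̄ − μ₀)/(s/√n) = (266 − 290)/(35/√16) = -2.743
df = n − 1 = 15
p-value = P(T ≤ -2.743) ≈ 0.008
Since p ≈ 0.008 < α = 0.05, reject H0; the data support H1.

-2.743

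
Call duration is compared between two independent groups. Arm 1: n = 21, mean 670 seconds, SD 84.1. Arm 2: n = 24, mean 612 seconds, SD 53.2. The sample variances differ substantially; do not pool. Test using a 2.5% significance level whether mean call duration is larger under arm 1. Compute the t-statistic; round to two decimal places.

2.72

Let group 1 = arm 1, group 2 = arm 2. H0: μ_1 = μ_2; H1: μ_1 > μ_2 (Welch's two-sample t-test, right-tailed).
t = (x̄_1 − x̄_2)/√(s_1²/n_1 + s_2²/n_2) = (670 − 612)/√(84.1²/21 + 53.2²/24) = 2.72
Welch–Satterthwaite df ≈ 32.95
p-value = P(T ≥ 2.72) ≈ 0.005
Since p ≈ 0.005 < α = 0.025, reject H0; the data support H1.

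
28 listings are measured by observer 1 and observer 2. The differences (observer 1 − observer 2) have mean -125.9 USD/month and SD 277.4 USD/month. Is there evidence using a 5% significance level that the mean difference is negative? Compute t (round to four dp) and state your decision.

t = -2.4016; reject H0

H0: μ_d = 0; H1: μ_d < 0 (paired t-test on the differences, left-tailed).
t = d̄/(s_d/√n) = -125.9/(277.4/√28) = -2.4016
df = n − 1 = 27
p-value = P(T ≤ -2.4016) ≈ 0.0117
Since p ≈ 0.0117 < α = 0.05, reject H0; the evidence is statistically significant.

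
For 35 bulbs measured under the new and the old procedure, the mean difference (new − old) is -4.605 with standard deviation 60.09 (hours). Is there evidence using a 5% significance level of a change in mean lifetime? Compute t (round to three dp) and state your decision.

t = -0.453; fail to reject H0

H0: μ_d = 0; H1: μ_d ≠ 0 (paired t-test on the differences, two-sided).
t = d̄/(s_d/√n) = -4.605/(60.09/√35) = -0.453
df = n − 1 = 34
Two-sided p-value ≈ 0.653
Since p ≈ 0.653 > α = 0.05, fail to reject H0; the evidence is not statistically significant.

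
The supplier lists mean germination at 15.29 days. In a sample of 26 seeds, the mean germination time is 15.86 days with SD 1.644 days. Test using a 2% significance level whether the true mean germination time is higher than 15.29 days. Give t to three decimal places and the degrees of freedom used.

t = 1.768, df = 25

H0: μ = 15.29; H1: μ > 15.29 (one-sample t-test, right-tailed).
t = (x̄ − μ₀)/(s/√n) = (15.86 − 15.29)/(1.644/√26) = 1.768
df = n − 1 = 25
p-value = P(T ≥ 1.768) ≈ 0.045
Since p ≈ 0.045 > α = 0.02, fail to reject H0; the data do not provide sufficient evidence against H0.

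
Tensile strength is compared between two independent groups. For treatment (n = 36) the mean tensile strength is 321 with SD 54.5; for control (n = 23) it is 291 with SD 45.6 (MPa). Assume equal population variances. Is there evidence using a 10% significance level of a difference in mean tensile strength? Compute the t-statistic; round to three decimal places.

Let group 1 = treatment, group 2 = control. H0: μ_1 = μ_2; H1: μ_1 ≠ μ_2 (two-sample pooled-variance t-test, two-sided).
s_p² = [(36−1)·54.5² + (23−1)·45.6²]/(36+23−2) = 2626.4
t = (321 − 291)/√[2626.4·(1/36 + 1/23)] = 2.193
df = n₁ + n₂ − 2 = 57
Two-sided p-value ≈ 0.0324
Since p ≈ 0.0324 < α = 0.1, reject H0; the data support H1.

2.193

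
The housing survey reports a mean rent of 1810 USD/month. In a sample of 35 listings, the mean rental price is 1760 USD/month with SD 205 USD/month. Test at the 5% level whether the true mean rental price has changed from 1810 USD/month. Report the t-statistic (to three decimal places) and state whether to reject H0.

t = -1.443; fail to reject H0

H0: μ = 1810; H1: μ ≠ 1810 (one-sample t-test, two-sided).
t = (x̄ − μ₀)/(s/√n) = (1760 − 1810)/(205/√35) = -1.443
df = n − 1 = 34
Two-sided p-value ≈ 0.1582
Since p ≈ 0.1582 > α = 0.05, fail to reject H0; the data do not provide sufficient evidence against H0.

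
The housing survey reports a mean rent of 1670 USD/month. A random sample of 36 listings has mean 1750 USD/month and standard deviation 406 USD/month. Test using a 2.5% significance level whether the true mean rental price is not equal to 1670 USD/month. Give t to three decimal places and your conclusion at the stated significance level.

t = 1.182; fail to reject H0

H0: μ = 1670; H1: μ ≠ 1670 (one-sample t-test, two-sided).
t = (x̄ − μ₀)/(s/√n) = (1750 − 1670)/(406/√36) = 1.182
df = n − 1 = 35
Two-sided p-value ≈ 0.2451
Since p ≈ 0.2451 > α = 0.025, fail to reject H0; the evidence is not statistically significant.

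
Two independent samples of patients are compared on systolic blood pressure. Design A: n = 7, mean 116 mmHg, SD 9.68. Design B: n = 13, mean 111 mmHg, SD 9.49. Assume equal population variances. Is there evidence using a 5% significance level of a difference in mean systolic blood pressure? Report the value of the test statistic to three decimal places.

1.116

Let group 1 = design A, group 2 = design B. H0: μ_1 = μ_2; H1: μ_1 ≠ μ_2 (two-sample pooled-variance t-test, two-sided).
s_p² = [(7−1)·9.68² + (13−1)·9.49²]/(7+13−2) = 91.2742
t = (116 − 111)/√[91.2742·(1/7 + 1/13)] = 1.116
df = n₁ + n₂ − 2 = 18
Two-sided p-value ≈ 0.2790
Since p ≈ 0.2790 > α = 0.05, fail to reject H0; the data do not provide sufficient evidence against H0.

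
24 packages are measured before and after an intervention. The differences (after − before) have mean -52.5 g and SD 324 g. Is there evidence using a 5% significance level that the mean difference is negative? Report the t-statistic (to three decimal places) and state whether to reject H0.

H0: μ_d = 0; H1: μ_d < 0 (paired t-test on the differences, left-tailed).
t = d̄/(s_d/√n) = -52.5/(324/√24) = -0.794
df = n − 1 = 23
p-value = P(T ≤ -0.794) ≈ 0.2177
Since p ≈ 0.2177 > α = 0.05, fail to reject H0; the evidence is not statistically significant.

t = -0.794; fail to reject H0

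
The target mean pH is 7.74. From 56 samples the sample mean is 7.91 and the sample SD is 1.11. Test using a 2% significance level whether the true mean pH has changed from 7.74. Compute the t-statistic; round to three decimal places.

1.146

H0: μ = 7.74; H1: μ ≠ 7.74 (one-sample t-test, two-sided).
t = (x̄ − μ₀)/(s/√n) = (7.91 − 7.74)/(1.11/√56) = 1.146
df = n − 1 = 55
Two-sided p-value ≈ 0.257
Since p ≈ 0.257 > α = 0.02, fail to reject H0; the evidence is not statistically significant.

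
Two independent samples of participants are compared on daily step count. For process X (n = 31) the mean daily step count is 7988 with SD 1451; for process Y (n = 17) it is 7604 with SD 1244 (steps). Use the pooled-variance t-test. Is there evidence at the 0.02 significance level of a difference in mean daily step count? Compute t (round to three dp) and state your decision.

Let group 1 = process X, group 2 = process Y. H0: μ_1 = μ_2; H1: μ_1 ≠ μ_2 (two-sample pooled-variance t-test, two-sided).
s_p² = [(31−1)·1451² + (17−1)·1244²]/(31+17−2) = 1911360
t = (7988 − 7604)/√[1911360·(1/31 + 1/17)] = 0.920
df = n₁ + n₂ − 2 = 46
Two-sided p-value ≈ 0.362
Since p ≈ 0.362 > α = 0.02, fail to reject H0; the data do not provide sufficient evidence against H0.

t = 0.920; fail to reject H0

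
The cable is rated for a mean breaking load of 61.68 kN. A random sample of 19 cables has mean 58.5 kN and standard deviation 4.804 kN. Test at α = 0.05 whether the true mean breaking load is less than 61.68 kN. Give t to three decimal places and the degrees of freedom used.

t = -2.885, df = 18

H0: μ = 61.68; H1: μ < 61.68 (one-sample t-test, left-tailed).
t = (x̄ − μ₀)/(s/√n) = (58.5 − 61.68)/(4.804/√19) = -2.885
df = n − 1 = 18
p-value = P(T ≤ -2.885) ≈ 0.005
Since p ≈ 0.005 < α = 0.05, reject H0; the data support H1.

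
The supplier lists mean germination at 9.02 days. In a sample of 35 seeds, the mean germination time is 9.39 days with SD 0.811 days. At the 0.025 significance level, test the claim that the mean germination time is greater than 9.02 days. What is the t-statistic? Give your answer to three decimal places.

2.699

H0: μ = 9.02; H1: μ > 9.02 (one-sample t-test, right-tailed).
t = (x̄ − μ₀)/(s/√n) = (9.39 − 9.02)/(0.811/√35) = 2.699
df = n − 1 = 34
p-value = P(T ≥ 2.699) ≈ 0.0054
Since p ≈ 0.0054 < α = 0.025, reject H0; the evidence is statistically significant.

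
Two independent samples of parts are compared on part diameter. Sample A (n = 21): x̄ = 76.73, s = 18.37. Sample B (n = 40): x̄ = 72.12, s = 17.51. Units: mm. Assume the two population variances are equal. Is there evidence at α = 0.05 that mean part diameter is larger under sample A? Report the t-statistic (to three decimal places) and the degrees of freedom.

Let group 1 = sample A, group 2 = sample B. H0: μ_1 = μ_2; H1: μ_1 > μ_2 (two-sample pooled-variance t-test, right-tailed).
s_p² = [(21−1)·18.37² + (40−1)·17.51²]/(21+40−2) = 317.06
t = (76.73 − 72.12)/√[317.06·(1/21 + 1/40)] = 0.961
df = n₁ + n₂ − 2 = 59
p-value = P(T ≥ 0.961) ≈ 0.1703
Since p ≈ 0.1703 > α = 0.05, fail to reject H0; the data do not provide sufficient evidence against H0.

t = 0.961, df = 59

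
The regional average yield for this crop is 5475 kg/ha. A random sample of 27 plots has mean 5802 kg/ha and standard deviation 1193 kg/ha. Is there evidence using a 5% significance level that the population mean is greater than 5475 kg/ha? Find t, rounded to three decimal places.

H0: μ = 5475; H1: μ > 5475 (one-sample t-test, right-tailed).
t = (x̄ − μ₀)/(s/√n) = (5802 − 5475)/(1193/√27) = 1.424
df = n − 1 = 26
p-value = P(T ≥ 1.424) ≈ 0.0831
Since p ≈ 0.0831 > α = 0.05, fail to reject H0; the evidence is not statistically significant.

1.424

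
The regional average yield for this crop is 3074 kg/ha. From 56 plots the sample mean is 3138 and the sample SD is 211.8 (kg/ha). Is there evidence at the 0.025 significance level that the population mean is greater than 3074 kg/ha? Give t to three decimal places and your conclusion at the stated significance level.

t = 2.261; reject H0

H0: μ = 3074; H1: μ > 3074 (one-sample t-test, right-tailed).
t = (x̄ − μ₀)/(s/√n) = (3138 − 3074)/(211.8/√56) = 2.261
df = n − 1 = 55
p-value = P(T ≥ 2.261) ≈ 0.0139
Since p ≈ 0.0139 < α = 0.025, reject H0; the data support H1.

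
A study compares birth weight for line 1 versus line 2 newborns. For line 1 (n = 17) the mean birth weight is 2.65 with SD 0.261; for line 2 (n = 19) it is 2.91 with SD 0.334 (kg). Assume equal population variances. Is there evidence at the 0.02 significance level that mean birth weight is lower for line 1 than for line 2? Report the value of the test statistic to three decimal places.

Let group 1 = line 1, group 2 = line 2. H0: μ_1 = μ_2; H1: μ_1 < μ_2 (two-sample pooled-variance t-test, left-tailed).
s_p² = [(17−1)·0.261² + (19−1)·0.334²]/(17+19−2) = 0.091116
t = (2.65 − 2.91)/√[0.091116·(1/17 + 1/19)] = -2.580
df = n₁ + n₂ − 2 = 34
p-value = P(T ≤ -2.580) ≈ 0.0072
Since p ≈ 0.0072 < α = 0.02, reject H0; the data support H1.

-2.580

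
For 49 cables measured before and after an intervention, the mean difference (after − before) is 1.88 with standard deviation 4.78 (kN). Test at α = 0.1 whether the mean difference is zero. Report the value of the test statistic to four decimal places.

H0: μ_d = 0; H1: μ_d ≠ 0 (paired t-test on the differences, two-sided).
t = d̄/(s_d/√n) = 1.88/(4.78/√49) = 2.7531
df = n − 1 = 48
Two-sided p-value ≈ 0.008
Since p ≈ 0.008 < α = 0.1, reject H0; the data support H1.

2.7531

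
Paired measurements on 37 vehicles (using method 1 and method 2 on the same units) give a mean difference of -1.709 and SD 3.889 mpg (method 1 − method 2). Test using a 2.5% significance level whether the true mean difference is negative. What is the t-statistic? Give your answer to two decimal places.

H0: μ_d = 0; H1: μ_d < 0 (paired t-test on the differences, left-tailed).
t = d̄/(s_d/√n) = -1.709/(3.889/√37) = -2.67
df = n − 1 = 36
p-value = P(T ≤ -2.67) ≈ 0.006
Since p ≈ 0.006 < α = 0.025, reject H0; the data support H1.

-2.67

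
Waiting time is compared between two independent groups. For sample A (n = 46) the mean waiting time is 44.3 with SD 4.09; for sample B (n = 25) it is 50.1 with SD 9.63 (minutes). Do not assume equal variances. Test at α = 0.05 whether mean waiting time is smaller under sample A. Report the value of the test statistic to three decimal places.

-2.874

Let group 1 = sample A, group 2 = sample B. H0: μ_1 = μ_2; H1: μ_1 < μ_2 (Welch's two-sample t-test, left-tailed).
t = (x̄_1 − x̄_2)/√(s_1²/n_1 + s_2²/n_2) = (44.3 − 50.1)/√(4.09²/46 + 9.63²/25) = -2.874
Welch–Satterthwaite df ≈ 28.79
p-value = P(T ≤ -2.874) ≈ 0.004
Since p ≈ 0.004 < α = 0.05, reject H0; the evidence is statistically significant.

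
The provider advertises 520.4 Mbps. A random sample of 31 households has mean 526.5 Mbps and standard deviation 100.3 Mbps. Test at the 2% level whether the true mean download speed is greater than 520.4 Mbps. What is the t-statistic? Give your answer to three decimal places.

H0: μ = 520.4; H1: μ > 520.4 (one-sample t-test, right-tailed).
t = (x̄ − μ₀)/(s/√n) = (526.5 − 520.4)/(100.3/√31) = 0.339
df = n − 1 = 30
p-value = P(T ≥ 0.339) ≈ 0.3686
Since p ≈ 0.3686 > α = 0.02, fail to reject H0; the evidence is not statistically significant.

0.339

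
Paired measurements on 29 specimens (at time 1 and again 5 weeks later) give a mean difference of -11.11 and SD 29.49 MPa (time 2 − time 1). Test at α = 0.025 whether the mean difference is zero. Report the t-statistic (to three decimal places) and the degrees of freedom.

H0: μ_d = 0; H1: μ_d ≠ 0 (paired t-test on the differences, two-sided).
t = d̄/(s_d/√n) = -11.11/(29.49/√29) = -2.029
df = n − 1 = 28
Two-sided p-value ≈ 0.0521
Since p ≈ 0.0521 > α = 0.025, fail to reject H0; the data do not provide sufficient evidence against H0.

t = -2.029, df = 28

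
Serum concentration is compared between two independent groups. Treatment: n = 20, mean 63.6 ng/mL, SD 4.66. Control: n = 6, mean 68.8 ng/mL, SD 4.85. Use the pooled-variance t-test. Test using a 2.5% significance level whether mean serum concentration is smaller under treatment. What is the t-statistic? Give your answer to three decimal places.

Let group 1 = treatment, group 2 = control. H0: μ_1 = μ_2; H1: μ_1 < μ_2 (two-sample pooled-variance t-test, left-tailed).
s_p² = [(20−1)·4.66² + (6−1)·4.85²]/(20+6−2) = 22.092
t = (63.6 − 68.8)/√[22.092·(1/20 + 1/6)] = -2.377
df = n₁ + n₂ − 2 = 24
p-value = P(T ≤ -2.377) ≈ 0.013
Since p ≈ 0.013 < α = 0.025, reject H0; the data support H1.

-2.377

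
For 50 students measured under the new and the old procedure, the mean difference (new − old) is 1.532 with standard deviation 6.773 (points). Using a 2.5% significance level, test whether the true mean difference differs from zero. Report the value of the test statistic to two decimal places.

H0: μ_d = 0; H1: μ_d ≠ 0 (paired t-test on the differences, two-sided).
t = d̄/(s_d/√n) = 1.532/(6.773/√50) = 1.60
df = n − 1 = 49
Two-sided p-value ≈ 0.1162
Since p ≈ 0.1162 > α = 0.025, fail to reject H0; the data do not provide sufficient evidence against H0.

1.60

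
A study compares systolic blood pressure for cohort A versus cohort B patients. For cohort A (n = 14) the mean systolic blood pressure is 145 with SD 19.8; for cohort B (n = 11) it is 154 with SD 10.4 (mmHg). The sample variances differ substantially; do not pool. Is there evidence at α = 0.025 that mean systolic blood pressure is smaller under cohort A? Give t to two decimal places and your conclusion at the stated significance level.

Let group 1 = cohort A, group 2 = cohort B. H0: μ_1 = μ_2; H1: μ_1 < μ_2 (Welch's two-sample t-test, left-tailed).
t = (x̄_1 − x̄_2)/√(s_1²/n_1 + s_2²/n_2) = (145 − 154)/√(19.8²/14 + 10.4²/11) = -1.46
Welch–Satterthwaite df ≈ 20.45
p-value = P(T ≤ -1.46) ≈ 0.0793
Since p ≈ 0.0793 > α = 0.025, fail to reject H0; the evidence is not statistically significant.

t = -1.46; fail to reject H0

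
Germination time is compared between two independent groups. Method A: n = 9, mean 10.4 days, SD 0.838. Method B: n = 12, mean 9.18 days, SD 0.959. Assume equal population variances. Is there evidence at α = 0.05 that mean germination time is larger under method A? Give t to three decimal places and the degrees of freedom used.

t = 3.040, df = 19

Let group 1 = method A, group 2 = method B. H0: μ_1 = μ_2; H1: μ_1 > μ_2 (two-sample pooled-variance t-test, right-tailed).
s_p² = [(9−1)·0.838² + (12−1)·0.959²]/(9+12−2) = 0.828129
t = (10.4 − 9.18)/√[0.828129·(1/9 + 1/12)] = 3.040
df = n₁ + n₂ − 2 = 19
p-value = P(T ≥ 3.040) ≈ 0.003
Since p ≈ 0.003 < α = 0.05, reject H0; the evidence is statistically significant.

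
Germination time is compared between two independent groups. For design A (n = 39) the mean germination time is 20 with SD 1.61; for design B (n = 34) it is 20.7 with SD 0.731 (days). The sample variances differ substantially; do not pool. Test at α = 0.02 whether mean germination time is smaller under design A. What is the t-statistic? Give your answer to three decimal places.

-2.442

Let group 1 = design A, group 2 = design B. H0: μ_1 = μ_2; H1: μ_1 < μ_2 (Welch's two-sample t-test, left-tailed).
t = (x̄_1 − x̄_2)/√(s_1²/n_1 + s_2²/n_2) = (20 − 20.7)/√(1.61²/39 + 0.731²/34) = -2.442
Welch–Satterthwaite df ≈ 54.58
p-value = P(T ≤ -2.442) ≈ 0.0089
Since p ≈ 0.0089 < α = 0.02, reject H0; the evidence is statistically significant.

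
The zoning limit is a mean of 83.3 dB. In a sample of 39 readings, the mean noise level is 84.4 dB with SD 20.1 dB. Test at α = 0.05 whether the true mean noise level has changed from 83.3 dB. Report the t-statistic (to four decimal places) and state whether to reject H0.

t = 0.3418; fail to reject H0

H0: μ = 83.3; H1: μ ≠ 83.3 (one-sample t-test, two-sided).
t = (x̄ − μ₀)/(s/√n) = (84.4 − 83.3)/(20.1/√39) = 0.3418
df = n − 1 = 38
Two-sided p-value ≈ 0.7344
Since p ≈ 0.7344 > α = 0.05, fail to reject H0; the data do not provide sufficient evidence against H0.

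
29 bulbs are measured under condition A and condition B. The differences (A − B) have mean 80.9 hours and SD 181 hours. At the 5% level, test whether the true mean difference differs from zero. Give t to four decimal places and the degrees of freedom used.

H0: μ_d = 0; H1: μ_d ≠ 0 (paired t-test on the differences, two-sided).
t = d̄/(s_d/√n) = 80.9/(181/√29) = 2.4070
df = n − 1 = 28
Two-sided p-value ≈ 0.0229
Since p ≈ 0.0229 < α = 0.05, reject H0; the evidence is statistically significant.

t = 2.4070, df = 28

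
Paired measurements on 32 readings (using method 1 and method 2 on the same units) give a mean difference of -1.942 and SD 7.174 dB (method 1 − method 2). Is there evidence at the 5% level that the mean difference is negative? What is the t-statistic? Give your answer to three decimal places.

-1.531

H0: μ_d = 0; H1: μ_d < 0 (paired t-test on the differences, left-tailed).
t = d̄/(s_d/√n) = -1.942/(7.174/√32) = -1.531
df = n − 1 = 31
p-value = P(T ≤ -1.531) ≈ 0.068
Since p ≈ 0.068 > α = 0.05, fail to reject H0; the evidence is not statistically significant.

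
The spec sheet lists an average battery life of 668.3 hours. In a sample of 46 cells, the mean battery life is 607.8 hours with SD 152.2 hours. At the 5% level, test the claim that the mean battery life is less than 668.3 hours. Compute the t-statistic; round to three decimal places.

H0: μ = 668.3; H1: μ < 668.3 (one-sample t-test, left-tailed).
t = (x̄ − μ₀)/(s/√n) = (607.8 − 668.3)/(152.2/√46) = -2.696
df = n − 1 = 45
p-value = P(T ≤ -2.696) ≈ 0.005
Since p ≈ 0.005 < α = 0.05, reject H0; the data support H1.

-2.696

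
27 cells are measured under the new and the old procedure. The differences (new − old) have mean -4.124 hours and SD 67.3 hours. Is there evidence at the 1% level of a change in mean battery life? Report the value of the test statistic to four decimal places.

H0: μ_d = 0; H1: μ_d ≠ 0 (paired t-test on the differences, two-sided).
t = d̄/(s_d/√n) = -4.124/(67.3/√27) = -0.3184
df = n − 1 = 26
Two-sided p-value ≈ 0.753
Since p ≈ 0.753 > α = 0.01, fail to reject H0; the evidence is not statistically significant.

-0.3184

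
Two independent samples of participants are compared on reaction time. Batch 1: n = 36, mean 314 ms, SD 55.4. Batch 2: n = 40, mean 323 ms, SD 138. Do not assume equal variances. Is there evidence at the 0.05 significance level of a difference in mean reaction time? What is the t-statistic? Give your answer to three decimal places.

-0.380

Let group 1 = batch 1, group 2 = batch 2. H0: μ_1 = μ_2; H1: μ_1 ≠ μ_2 (Welch's two-sample t-test, two-sided).
t = (x̄_1 − x̄_2)/√(s_1²/n_1 + s_2²/n_2) = (314 − 323)/√(55.4²/36 + 138²/40) = -0.380
Welch–Satterthwaite df ≈ 52.35
Two-sided p-value ≈ 0.7056
Since p ≈ 0.7056 > α = 0.05, fail to reject H0; the data do not provide sufficient evidence against H0.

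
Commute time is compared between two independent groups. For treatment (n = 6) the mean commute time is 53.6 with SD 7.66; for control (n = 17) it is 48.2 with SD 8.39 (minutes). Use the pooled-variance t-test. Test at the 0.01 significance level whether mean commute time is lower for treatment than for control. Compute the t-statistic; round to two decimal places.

Let group 1 = treatment, group 2 = control. H0: μ_1 = μ_2; H1: μ_1 < μ_2 (two-sample pooled-variance t-test, left-tailed).
s_p² = [(6−1)·7.66² + (17−1)·8.39²]/(6+17−2) = 67.6025
t = (53.6 − 48.2)/√[67.6025·(1/6 + 1/17)] = 1.38
df = n₁ + n₂ − 2 = 21
p-value = P(T ≤ 1.38) ≈ 0.909
Since p ≈ 0.909 > α = 0.01, fail to reject H0; the evidence is not statistically significant.

1.38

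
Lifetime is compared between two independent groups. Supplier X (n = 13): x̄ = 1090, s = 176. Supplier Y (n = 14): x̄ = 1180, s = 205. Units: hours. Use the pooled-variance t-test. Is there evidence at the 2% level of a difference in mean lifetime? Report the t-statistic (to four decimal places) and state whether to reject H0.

Let group 1 = supplier X, group 2 = supplier Y. H0: μ_1 = μ_2; H1: μ_1 ≠ μ_2 (two-sample pooled-variance t-test, two-sided).
s_p² = [(13−1)·176² + (14−1)·205²]/(13+14−2) = 36721.5
t = (1090 − 1180)/√[36721.5·(1/13 + 1/14)] = -1.2194
df = n₁ + n₂ − 2 = 25
Two-sided p-value ≈ 0.234
Since p ≈ 0.234 > α = 0.02, fail to reject H0; the evidence is not statistically significant.

t = -1.2194; fail to reject H0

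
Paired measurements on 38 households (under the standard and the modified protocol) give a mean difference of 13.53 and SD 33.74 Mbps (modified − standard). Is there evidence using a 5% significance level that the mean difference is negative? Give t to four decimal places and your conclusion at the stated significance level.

H0: μ_d = 0; H1: μ_d < 0 (paired t-test on the differences, left-tailed).
t = d̄/(s_d/√n) = 13.53/(33.74/√38) = 2.4720
df = n − 1 = 37
p-value = P(T ≤ 2.4720) ≈ 0.9909
Since p ≈ 0.9909 > α = 0.05, fail to reject H0; the evidence is not statistically significant.

t = 2.4720; fail to reject H0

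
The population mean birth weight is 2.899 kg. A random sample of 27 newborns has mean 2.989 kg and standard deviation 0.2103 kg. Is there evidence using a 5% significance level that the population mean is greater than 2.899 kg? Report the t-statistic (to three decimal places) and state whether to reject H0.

H0: μ = 2.899; H1: μ > 2.899 (one-sample t-test, right-tailed).
t = (x̄ − μ₀)/(s/√n) = (2.989 − 2.899)/(0.2103/√27) = 2.224
df = n − 1 = 26
p-value = P(T ≥ 2.224) ≈ 0.018
Since p ≈ 0.018 < α = 0.05, reject H0; the data support H1.

t = 2.224; reject H0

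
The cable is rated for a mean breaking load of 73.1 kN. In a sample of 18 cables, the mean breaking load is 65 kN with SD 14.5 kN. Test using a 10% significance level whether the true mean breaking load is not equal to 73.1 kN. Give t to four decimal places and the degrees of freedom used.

H0: μ = 73.1; H1: μ ≠ 73.1 (one-sample t-test, two-sided).
t = (x̄ − μ₀)/(s/√n) = (65 − 73.1)/(14.5/√18) = -2.3700
df = n − 1 = 17
Two-sided p-value ≈ 0.0299
Since p ≈ 0.0299 < α = 0.1, reject H0; the data support H1.

t = -2.3700, df = 17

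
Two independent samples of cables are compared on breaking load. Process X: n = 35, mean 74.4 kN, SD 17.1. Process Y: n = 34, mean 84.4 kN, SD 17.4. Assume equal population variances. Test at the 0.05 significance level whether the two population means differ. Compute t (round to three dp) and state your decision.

t = -2.408; reject H0

Let group 1 = process X, group 2 = process Y. H0: μ_1 = μ_2; H1: μ_1 ≠ μ_2 (two-sample pooled-variance t-test, two-sided).
s_p² = [(35−1)·17.1² + (34−1)·17.4²]/(35+34−2) = 297.508
t = (74.4 − 84.4)/√[297.508·(1/35 + 1/34)] = -2.408
df = n₁ + n₂ − 2 = 67
Two-sided p-value ≈ 0.019
Since p ≈ 0.019 < α = 0.05, reject H0; the data support H1.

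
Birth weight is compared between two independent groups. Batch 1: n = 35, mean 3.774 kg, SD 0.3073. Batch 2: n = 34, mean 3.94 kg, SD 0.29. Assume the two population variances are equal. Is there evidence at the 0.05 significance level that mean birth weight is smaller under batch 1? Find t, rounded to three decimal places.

-2.306

Let group 1 = batch 1, group 2 = batch 2. H0: μ_1 = μ_2; H1: μ_1 < μ_2 (two-sample pooled-variance t-test, left-tailed).
s_p² = [(35−1)·0.3073² + (34−1)·0.29²]/(35+34−2) = 0.0893438
t = (3.774 − 3.94)/√[0.0893438·(1/35 + 1/34)] = -2.306
df = n₁ + n₂ − 2 = 67
p-value = P(T ≤ -2.306) ≈ 0.012
Since p ≈ 0.012 < α = 0.05, reject H0; the data support H1.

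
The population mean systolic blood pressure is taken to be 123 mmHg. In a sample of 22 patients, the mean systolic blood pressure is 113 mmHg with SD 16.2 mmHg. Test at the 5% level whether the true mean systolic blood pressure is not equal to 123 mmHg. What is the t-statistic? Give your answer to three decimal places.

H0: μ = 123; H1: μ ≠ 123 (one-sample t-test, two-sided).
t = (x̄ − μ₀)/(s/√n) = (113 − 123)/(16.2/√22) = -2.895
df = n − 1 = 21
Two-sided p-value ≈ 0.0087
Since p ≈ 0.0087 < α = 0.05, reject H0; the evidence is statistically significant.

-2.895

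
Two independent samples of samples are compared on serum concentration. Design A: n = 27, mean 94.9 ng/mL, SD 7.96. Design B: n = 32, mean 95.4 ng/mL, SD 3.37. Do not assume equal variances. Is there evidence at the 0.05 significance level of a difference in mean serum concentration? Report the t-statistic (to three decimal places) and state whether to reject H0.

Let group 1 = design A, group 2 = design B. H0: μ_1 = μ_2; H1: μ_1 ≠ μ_2 (Welch's two-sample t-test, two-sided).
t = (x̄_1 − x̄_2)/√(s_1²/n_1 + s_2²/n_2) = (94.9 − 95.4)/√(7.96²/27 + 3.37²/32) = -0.304
Welch–Satterthwaite df ≈ 33.81
Two-sided p-value ≈ 0.763
Since p ≈ 0.763 > α = 0.05, fail to reject H0; the evidence is not statistically significant.

t = -0.304; fail to reject H0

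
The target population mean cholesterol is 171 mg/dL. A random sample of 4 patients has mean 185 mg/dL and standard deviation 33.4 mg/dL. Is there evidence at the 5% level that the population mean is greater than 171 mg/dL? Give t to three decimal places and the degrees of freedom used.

H0: μ = 171; H1: μ > 171 (one-sample t-test, right-tailed).
t = (x̄ − μ₀)/(s/√n) = (185 − 171)/(33.4/√4) = 0.838
df = n − 1 = 3
p-value = P(T ≥ 0.838) ≈ 0.2317
Since p ≈ 0.2317 > α = 0.05, fail to reject H0; the data do not provide sufficient evidence against H0.

t = 0.838, df = 3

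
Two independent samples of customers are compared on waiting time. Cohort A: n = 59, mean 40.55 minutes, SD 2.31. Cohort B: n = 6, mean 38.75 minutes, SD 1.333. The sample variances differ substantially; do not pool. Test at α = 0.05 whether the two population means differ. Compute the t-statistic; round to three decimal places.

Let group 1 = cohort A, group 2 = cohort B. H0: μ_1 = μ_2; H1: μ_1 ≠ μ_2 (Welch's two-sample t-test, two-sided).
t = (x̄_1 − x̄_2)/√(s_1²/n_1 + s_2²/n_2) = (40.55 − 38.75)/√(2.31²/59 + 1.333²/6) = 2.895
Welch–Satterthwaite df ≈ 8.45
Two-sided p-value ≈ 0.019
Since p ≈ 0.019 < α = 0.05, reject H0; the data support H1.

2.895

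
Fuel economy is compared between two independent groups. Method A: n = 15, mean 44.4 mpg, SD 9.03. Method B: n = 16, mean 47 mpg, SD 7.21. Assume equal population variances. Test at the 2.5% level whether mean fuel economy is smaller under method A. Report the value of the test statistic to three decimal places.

-0.889

Let group 1 = method A, group 2 = method B. H0: μ_1 = μ_2; H1: μ_1 < μ_2 (two-sample pooled-variance t-test, left-tailed).
s_p² = [(15−1)·9.03² + (16−1)·7.21²]/(15+16−2) = 66.2529
t = (44.4 − 47)/√[66.2529·(1/15 + 1/16)] = -0.889
df = n₁ + n₂ − 2 = 29
p-value = P(T ≤ -0.889) ≈ 0.1907
Since p ≈ 0.1907 > α = 0.025, fail to reject H0; the evidence is not statistically significant.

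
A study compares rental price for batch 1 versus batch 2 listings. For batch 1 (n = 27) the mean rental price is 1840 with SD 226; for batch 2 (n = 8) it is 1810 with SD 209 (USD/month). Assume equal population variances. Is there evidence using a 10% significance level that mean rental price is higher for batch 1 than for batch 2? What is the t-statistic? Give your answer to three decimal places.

Let group 1 = batch 1, group 2 = batch 2. H0: μ_1 = μ_2; H1: μ_1 > μ_2 (two-sample pooled-variance t-test, right-tailed).
s_p² = [(27−1)·226² + (8−1)·209²]/(27+8−2) = 49507.4
t = (1840 − 1810)/√[49507.4·(1/27 + 1/8)] = 0.335
df = n₁ + n₂ − 2 = 33
p-value = P(T ≥ 0.335) ≈ 0.3699
Since p ≈ 0.3699 > α = 0.1, fail to reject H0; the evidence is not statistically significant.

0.335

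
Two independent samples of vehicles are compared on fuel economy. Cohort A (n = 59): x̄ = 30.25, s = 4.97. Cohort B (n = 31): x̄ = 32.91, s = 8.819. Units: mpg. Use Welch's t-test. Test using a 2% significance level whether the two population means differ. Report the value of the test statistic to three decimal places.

-1.555

Let group 1 = cohort A, group 2 = cohort B. H0: μ_1 = μ_2; H1: μ_1 ≠ μ_2 (Welch's two-sample t-test, two-sided).
t = (x̄_1 − x̄_2)/√(s_1²/n_1 + s_2²/n_2) = (30.25 − 32.91)/√(4.97²/59 + 8.819²/31) = -1.555
Welch–Satterthwaite df ≈ 40.27
Two-sided p-value ≈ 0.128
Since p ≈ 0.128 > α = 0.02, fail to reject H0; the evidence is not statistically significant.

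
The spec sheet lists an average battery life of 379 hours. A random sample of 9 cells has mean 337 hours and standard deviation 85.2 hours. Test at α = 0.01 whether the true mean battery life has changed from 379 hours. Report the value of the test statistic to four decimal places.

H0: μ = 379; H1: μ ≠ 379 (one-sample t-test, two-sided).
t = (x̄ − μ₀)/(s/√n) = (337 − 379)/(85.2/√9) = -1.4789
df = n − 1 = 8
Two-sided p-value ≈ 0.1774
Since p ≈ 0.1774 > α = 0.01, fail to reject H0; the evidence is not statistically significant.

-1.4789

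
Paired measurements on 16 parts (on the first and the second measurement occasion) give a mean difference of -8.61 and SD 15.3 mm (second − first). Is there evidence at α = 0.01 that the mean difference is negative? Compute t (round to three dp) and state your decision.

t = -2.251; fail to reject H0

H0: μ_d = 0; H1: μ_d < 0 (paired t-test on the differences, left-tailed).
t = d̄/(s_d/√n) = -8.61/(15.3/√16) = -2.251
df = n − 1 = 15
p-value = P(T ≤ -2.251) ≈ 0.0199
Since p ≈ 0.0199 > α = 0.01, fail to reject H0; the evidence is not statistically significant.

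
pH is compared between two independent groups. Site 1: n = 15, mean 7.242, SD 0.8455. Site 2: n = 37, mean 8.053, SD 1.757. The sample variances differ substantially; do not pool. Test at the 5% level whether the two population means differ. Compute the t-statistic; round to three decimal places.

Let group 1 = site 1, group 2 = site 2. H0: μ_1 = μ_2; H1: μ_1 ≠ μ_2 (Welch's two-sample t-test, two-sided).
t = (x̄_1 − x̄_2)/√(s_1²/n_1 + s_2²/n_2) = (7.242 − 8.053)/√(0.8455²/15 + 1.757²/37) = -2.240
Welch–Satterthwaite df ≈ 48.33
Two-sided p-value ≈ 0.030
Since p ≈ 0.030 < α = 0.05, reject H0; the evidence is statistically significant.

-2.240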